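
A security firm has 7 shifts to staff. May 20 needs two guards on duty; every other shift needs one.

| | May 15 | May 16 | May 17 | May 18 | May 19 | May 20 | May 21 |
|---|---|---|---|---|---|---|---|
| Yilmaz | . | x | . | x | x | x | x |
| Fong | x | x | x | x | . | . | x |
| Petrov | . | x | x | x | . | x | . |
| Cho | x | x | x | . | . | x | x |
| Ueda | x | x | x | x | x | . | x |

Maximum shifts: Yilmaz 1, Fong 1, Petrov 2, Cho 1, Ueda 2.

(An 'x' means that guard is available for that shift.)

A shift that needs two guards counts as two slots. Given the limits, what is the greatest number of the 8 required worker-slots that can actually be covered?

Total capacity across all guards is 1+1+2+1+2 = 7, and 8 slots are needed, so at most 7 can be filled.
An assignment achieving 7: May 15→Fong, May 17→Petrov, May 18→Ueda, May 19→Yilmaz, May 20→Petrov+Cho, May 21→Ueda.
Loads: Yilmaz 1/1, Fong 1/1, Petrov 2/2, Cho 1/1, Ueda 2/2.

7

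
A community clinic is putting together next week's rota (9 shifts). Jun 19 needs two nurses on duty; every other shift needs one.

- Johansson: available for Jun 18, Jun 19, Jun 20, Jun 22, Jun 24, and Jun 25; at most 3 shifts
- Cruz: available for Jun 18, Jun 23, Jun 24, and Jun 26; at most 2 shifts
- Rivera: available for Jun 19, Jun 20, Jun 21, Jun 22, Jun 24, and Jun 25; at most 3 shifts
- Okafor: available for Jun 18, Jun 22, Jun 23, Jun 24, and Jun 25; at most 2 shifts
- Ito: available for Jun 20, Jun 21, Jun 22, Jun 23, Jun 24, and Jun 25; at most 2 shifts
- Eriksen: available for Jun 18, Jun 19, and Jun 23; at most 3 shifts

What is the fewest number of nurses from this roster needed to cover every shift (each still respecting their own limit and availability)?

10 slots to fill and no one can take more than 3, so at least ⌈10/3⌉ = 4 nurses are needed.
Johansson, Cruz, Rivera, and Okafor alone can cover everything: Jun 18→Johansson, Jun 19→Johansson+Rivera, Jun 20→Johansson, Jun 21→Rivera, Jun 22→Rivera, Jun 23→Cruz, Jun 24→Okafor, Jun 25→Okafor, Jun 26→Cruz.

4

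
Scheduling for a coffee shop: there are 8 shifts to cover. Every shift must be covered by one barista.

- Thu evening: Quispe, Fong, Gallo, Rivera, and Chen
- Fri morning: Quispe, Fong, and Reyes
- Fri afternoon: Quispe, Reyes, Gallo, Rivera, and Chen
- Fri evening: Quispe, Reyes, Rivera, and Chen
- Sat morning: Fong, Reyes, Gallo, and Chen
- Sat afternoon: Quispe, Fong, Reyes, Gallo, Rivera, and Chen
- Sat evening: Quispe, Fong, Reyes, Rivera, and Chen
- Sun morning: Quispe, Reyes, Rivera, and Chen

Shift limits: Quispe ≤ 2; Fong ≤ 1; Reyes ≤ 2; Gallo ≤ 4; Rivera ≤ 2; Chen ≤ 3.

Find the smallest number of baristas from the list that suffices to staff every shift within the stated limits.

3

8 slots to fill and no one can take more than 4, so at least ⌈8/4⌉ = 2 baristas are needed.
Any 2 baristas together have capacity at most 4+3 = 7 < 8 slots, so 2 can never suffice.
Quispe, Reyes, and Gallo alone can cover everything: Thu evening→Gallo, Fri morning→Quispe, Fri afternoon→Gallo, Fri evening→Quispe, Sat morning→Gallo, Sat afternoon→Gallo, Sat evening→Reyes, Sun morning→Reyes.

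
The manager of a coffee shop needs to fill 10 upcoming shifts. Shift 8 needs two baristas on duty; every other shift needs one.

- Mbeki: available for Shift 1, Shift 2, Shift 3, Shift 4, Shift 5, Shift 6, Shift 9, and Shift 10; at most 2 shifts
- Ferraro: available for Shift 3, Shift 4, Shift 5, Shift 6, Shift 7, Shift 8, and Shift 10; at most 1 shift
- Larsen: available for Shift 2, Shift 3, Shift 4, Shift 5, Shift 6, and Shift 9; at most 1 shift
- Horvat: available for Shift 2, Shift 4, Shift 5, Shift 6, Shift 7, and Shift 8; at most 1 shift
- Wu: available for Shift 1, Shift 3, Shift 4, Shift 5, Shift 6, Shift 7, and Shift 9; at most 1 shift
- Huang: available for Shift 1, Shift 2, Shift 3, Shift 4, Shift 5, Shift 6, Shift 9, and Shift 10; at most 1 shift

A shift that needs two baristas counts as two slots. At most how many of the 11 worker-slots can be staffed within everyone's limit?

Total capacity across all baristas is 2+1+1+1+1+1 = 7, and 11 slots are needed, so at most 7 can be filled.
An assignment achieving 7: Shift 1→Mbeki, Shift 2→Larsen, Shift 7→Wu, Shift 8→Ferraro+Horvat, Shift 9→Huang, Shift 10→Mbeki.
Loads: Mbeki 2/2, Ferraro 1/1, Larsen 1/1, Horvat 1/1, Wu 1/1, Huang 1/1.

7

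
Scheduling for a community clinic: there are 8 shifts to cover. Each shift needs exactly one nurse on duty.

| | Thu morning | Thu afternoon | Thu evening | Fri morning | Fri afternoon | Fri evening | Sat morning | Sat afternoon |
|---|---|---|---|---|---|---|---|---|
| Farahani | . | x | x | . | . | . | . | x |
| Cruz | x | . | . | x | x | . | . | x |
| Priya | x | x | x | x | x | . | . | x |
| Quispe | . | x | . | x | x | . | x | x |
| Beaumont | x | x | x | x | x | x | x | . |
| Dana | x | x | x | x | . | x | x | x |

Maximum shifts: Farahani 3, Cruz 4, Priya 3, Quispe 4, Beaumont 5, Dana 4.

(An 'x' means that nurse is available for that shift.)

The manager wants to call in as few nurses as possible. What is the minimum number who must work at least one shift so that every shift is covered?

2

8 slots to fill and no one can take more than 5, so at least ⌈8/5⌉ = 2 nurses are needed.
Farahani and Beaumont alone can cover everything: Thu morning→Beaumont, Thu afternoon→Farahani, Thu evening→Farahani, Fri morning→Beaumont, Fri afternoon→Beaumont, Fri evening→Beaumont, Sat morning→Beaumont, Sat afternoon→Farahani.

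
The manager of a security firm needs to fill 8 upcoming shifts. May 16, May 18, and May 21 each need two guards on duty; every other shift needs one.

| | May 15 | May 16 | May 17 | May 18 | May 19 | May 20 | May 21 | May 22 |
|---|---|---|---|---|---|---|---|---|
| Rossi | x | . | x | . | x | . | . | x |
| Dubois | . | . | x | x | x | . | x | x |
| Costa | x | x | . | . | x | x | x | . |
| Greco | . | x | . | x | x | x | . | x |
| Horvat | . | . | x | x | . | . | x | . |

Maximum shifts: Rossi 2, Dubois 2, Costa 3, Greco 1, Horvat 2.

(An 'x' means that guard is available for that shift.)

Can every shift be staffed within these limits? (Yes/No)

Total capacity is 2+2+3+1+2 = 10 but 11 worker-slots are needed — infeasible.

No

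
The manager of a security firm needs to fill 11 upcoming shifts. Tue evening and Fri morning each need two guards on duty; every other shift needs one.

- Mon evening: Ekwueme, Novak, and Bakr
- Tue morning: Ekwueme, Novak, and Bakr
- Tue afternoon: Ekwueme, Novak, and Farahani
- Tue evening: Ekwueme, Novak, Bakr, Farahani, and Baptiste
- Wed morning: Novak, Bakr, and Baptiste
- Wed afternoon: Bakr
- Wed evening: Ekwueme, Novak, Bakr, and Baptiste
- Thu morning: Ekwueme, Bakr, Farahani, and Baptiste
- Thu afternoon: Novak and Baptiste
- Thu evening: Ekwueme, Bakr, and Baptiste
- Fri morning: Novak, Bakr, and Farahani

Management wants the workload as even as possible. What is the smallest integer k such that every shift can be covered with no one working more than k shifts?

3

With 5 guards and 13 worker-slots to fill, someone must work at least ⌈13/5⌉ = 3 shifts, so k ≥ 3.
k = 3 works: Mon evening→Ekwueme, Tue morning→Ekwueme, Tue afternoon→Ekwueme, Tue evening→Farahani+Baptiste, Wed morning→Novak, Wed afternoon→Bakr, Wed evening→Baptiste, Thu morning→Farahani, Thu afternoon→Novak, Thu evening→Bakr, Fri morning→Novak+Bakr.
Loads: Ekwueme 3, Novak 3, Bakr 3, Farahani 2, Baptiste 2 — all ≤ 3.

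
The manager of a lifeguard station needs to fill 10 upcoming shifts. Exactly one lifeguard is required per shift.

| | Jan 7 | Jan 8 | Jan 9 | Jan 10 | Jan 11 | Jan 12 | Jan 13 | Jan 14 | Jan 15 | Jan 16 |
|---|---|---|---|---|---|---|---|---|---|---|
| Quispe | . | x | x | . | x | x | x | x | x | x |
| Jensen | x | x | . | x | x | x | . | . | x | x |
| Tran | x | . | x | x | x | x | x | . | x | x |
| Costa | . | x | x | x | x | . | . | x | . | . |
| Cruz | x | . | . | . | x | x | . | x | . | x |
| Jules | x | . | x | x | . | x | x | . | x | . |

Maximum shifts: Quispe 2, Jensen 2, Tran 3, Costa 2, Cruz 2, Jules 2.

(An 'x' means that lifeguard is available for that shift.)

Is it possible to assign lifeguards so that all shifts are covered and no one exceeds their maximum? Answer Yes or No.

One valid schedule: Jan 7→Jensen, Jan 8→Quispe, Jan 9→Tran, Jan 10→Jensen, Jan 11→Costa, Jan 12→Cruz, Jan 13→Quispe, Jan 14→Costa, Jan 15→Tran, Jan 16→Tran.
Loads: Quispe 2/2, Jensen 2/2, Tran 3/3, Costa 2/2, Cruz 1/2, Jules 0/2 — all within limits.

Yes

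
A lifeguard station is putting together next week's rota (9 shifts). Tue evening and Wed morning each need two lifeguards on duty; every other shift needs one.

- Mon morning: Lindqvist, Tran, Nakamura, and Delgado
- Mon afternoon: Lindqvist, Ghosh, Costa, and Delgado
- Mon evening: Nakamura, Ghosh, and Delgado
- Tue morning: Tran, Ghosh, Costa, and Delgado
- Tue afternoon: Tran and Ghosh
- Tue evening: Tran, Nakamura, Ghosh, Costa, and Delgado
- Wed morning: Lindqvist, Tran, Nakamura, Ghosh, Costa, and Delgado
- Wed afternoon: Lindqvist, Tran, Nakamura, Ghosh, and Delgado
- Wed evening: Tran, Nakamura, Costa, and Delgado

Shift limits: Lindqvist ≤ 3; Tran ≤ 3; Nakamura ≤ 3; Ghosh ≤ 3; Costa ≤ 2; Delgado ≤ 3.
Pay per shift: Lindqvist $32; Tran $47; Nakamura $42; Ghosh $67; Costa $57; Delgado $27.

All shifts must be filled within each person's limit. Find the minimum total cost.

$397

Picking the cheapest available lifeguard for each shift independently would cost $337, but that ignores the shift limits.
An optimal schedule: Mon morning→Delgado, Mon afternoon→Lindqvist, Mon evening→Delgado, Tue morning→Delgado, Tue afternoon→Tran, Tue evening→Nakamura+Tran, Wed morning→Lindqvist+Nakamura, Wed afternoon→Lindqvist, Wed evening→Nakamura.
Total: 27 + 32 + 27 + 27 + 47 + 42 + 47 + 32 + 42 + 32 + 42 = $397.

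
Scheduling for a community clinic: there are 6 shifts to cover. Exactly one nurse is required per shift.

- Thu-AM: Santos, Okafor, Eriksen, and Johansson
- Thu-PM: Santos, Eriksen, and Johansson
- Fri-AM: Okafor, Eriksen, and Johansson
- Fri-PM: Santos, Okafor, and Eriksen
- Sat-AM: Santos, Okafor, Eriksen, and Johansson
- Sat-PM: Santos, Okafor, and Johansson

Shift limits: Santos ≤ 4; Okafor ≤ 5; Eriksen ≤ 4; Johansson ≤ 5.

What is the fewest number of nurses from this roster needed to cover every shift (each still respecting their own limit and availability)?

2

6 slots to fill and no one can take more than 5, so at least ⌈6/5⌉ = 2 nurses are needed.
Santos and Okafor alone can cover everything: Thu-AM→Santos, Thu-PM→Santos, Fri-AM→Okafor, Fri-PM→Santos, Sat-AM→Santos, Sat-PM→Okafor.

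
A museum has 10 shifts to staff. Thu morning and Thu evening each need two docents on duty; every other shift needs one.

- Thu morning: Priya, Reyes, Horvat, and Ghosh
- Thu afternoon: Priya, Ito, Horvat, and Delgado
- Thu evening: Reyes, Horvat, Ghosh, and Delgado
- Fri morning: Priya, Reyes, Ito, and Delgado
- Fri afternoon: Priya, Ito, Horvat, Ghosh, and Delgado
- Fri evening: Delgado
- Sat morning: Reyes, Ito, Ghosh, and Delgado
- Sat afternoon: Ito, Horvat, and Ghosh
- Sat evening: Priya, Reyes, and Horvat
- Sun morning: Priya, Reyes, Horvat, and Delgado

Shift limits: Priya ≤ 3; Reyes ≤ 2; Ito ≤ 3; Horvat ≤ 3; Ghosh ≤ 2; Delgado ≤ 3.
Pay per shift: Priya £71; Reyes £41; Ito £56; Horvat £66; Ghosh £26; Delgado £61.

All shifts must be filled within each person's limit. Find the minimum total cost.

£617

Fri evening can only be covered by Delgado, so that assignment is forced.
Picking the cheapest available docent for each shift independently would cost £452, but that ignores the shift limits.
An optimal schedule: Thu morning→Ghosh+Horvat, Thu afternoon→Ito, Thu evening→Delgado+Horvat, Fri morning→Reyes, Fri afternoon→Ito, Fri evening→Delgado, Sat morning→Ito, Sat afternoon→Ghosh, Sat evening→Reyes, Sun morning→Delgado.
Total: 26 + 66 + 56 + 61 + 66 + 41 + 56 + 61 + 56 + 26 + 41 + 61 = £617.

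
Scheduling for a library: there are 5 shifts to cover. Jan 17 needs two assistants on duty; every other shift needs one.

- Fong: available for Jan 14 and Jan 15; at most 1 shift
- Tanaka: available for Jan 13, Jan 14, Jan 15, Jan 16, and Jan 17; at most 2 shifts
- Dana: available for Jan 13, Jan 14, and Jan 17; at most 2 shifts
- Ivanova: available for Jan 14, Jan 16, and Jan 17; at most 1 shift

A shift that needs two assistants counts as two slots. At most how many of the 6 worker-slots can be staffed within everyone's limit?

6

Total capacity across all assistants is 1+2+2+1 = 6, and 6 slots are needed, so at most 6 can be filled.
An assignment achieving 6: Jan 13→Tanaka, Jan 14→Dana, Jan 15→Fong, Jan 16→Tanaka, Jan 17→Dana+Ivanova.
Loads: Fong 1/1, Tanaka 2/2, Dana 2/2, Ivanova 1/1.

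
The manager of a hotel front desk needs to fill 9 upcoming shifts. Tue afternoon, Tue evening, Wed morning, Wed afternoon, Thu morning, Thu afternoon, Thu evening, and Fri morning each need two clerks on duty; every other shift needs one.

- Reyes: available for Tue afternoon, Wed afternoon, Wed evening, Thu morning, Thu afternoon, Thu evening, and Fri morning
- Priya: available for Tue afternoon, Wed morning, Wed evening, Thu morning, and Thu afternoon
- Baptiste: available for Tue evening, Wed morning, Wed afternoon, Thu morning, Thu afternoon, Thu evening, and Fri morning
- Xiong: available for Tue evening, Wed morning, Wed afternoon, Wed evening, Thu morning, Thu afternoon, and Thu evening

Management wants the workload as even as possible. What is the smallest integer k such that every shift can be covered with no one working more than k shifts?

With 4 clerks and 17 worker-slots to fill, someone must work at least ⌈17/4⌉ = 5 shifts, so k ≥ 5.
k = 5 works: Tue afternoon→Reyes+Priya, Tue evening→Baptiste+Xiong, Wed morning→Priya+Baptiste, Wed afternoon→Reyes+Baptiste, Wed evening→Reyes, Thu morning→Priya+Xiong, Thu afternoon→Priya+Xiong, Thu evening→Reyes+Baptiste, Fri morning→Reyes+Baptiste.
Loads: Reyes 5, Priya 4, Baptiste 5, Xiong 3 — all ≤ 5.

5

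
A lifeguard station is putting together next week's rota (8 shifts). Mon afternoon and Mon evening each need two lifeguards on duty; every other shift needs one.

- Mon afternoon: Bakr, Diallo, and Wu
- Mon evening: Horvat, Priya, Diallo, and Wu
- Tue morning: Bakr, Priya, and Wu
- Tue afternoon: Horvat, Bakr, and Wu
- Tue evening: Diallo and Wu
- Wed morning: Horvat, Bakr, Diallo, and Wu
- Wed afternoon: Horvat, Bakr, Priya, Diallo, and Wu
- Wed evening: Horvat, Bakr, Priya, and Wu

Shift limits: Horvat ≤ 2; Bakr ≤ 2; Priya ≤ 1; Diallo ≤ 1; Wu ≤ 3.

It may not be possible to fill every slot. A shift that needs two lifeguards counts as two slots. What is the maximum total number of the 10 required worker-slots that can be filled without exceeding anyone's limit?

Total capacity across all lifeguards is 2+2+1+1+3 = 9, and 10 slots are needed, so at most 9 can be filled.
An assignment achieving 9: Mon afternoon→Bakr+Wu, Mon evening→Horvat+Priya, Tue morning→Bakr, Tue afternoon→Horvat, Tue evening→Diallo, Wed morning→Wu, Wed evening→Wu.
Loads: Horvat 2/2, Bakr 2/2, Priya 1/1, Diallo 1/1, Wu 3/3.

9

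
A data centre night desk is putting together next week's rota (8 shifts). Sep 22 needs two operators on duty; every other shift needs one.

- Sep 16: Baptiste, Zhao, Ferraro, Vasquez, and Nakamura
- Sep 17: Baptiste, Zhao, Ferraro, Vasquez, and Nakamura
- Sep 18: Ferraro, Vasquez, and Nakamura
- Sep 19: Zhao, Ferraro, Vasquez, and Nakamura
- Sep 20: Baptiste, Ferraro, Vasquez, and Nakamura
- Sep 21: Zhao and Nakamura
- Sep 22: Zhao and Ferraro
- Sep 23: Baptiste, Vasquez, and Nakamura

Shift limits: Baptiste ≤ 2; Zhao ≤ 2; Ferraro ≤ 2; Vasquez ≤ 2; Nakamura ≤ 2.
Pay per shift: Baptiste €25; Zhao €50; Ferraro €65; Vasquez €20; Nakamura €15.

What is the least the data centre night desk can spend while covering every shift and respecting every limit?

Sep 22 can only be covered by Zhao and Ferraro, so that assignment is forced.
Picking the cheapest available operator for each shift independently would cost €220, but that ignores the shift limits.
An optimal schedule: Sep 16→Baptiste, Sep 17→Zhao, Sep 18→Nakamura, Sep 19→Vasquez, Sep 20→Baptiste, Sep 21→Nakamura, Sep 22→Zhao+Ferraro, Sep 23→Vasquez.
Total: 25 + 50 + 15 + 20 + 25 + 15 + 50 + 65 + 20 = €285.

€285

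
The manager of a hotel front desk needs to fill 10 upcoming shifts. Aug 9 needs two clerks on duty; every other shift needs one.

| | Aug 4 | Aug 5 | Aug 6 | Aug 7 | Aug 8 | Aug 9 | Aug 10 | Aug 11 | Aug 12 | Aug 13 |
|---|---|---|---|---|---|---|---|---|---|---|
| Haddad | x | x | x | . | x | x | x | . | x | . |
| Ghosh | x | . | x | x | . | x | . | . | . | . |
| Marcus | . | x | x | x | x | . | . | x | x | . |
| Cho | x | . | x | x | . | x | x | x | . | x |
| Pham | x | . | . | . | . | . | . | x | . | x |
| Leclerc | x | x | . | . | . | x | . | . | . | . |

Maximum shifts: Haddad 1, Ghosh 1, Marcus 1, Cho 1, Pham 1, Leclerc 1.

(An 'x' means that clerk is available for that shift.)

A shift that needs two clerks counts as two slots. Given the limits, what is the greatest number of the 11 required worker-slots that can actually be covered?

Total capacity across all clerks is 1+1+1+1+1+1 = 6, and 11 slots are needed, so at most 6 can be filled.
An assignment achieving 6: Aug 5→Leclerc, Aug 7→Ghosh, Aug 8→Haddad, Aug 10→Cho, Aug 12→Marcus, Aug 13→Pham.
Loads: Haddad 1/1, Ghosh 1/1, Marcus 1/1, Cho 1/1, Pham 1/1, Leclerc 1/1.

6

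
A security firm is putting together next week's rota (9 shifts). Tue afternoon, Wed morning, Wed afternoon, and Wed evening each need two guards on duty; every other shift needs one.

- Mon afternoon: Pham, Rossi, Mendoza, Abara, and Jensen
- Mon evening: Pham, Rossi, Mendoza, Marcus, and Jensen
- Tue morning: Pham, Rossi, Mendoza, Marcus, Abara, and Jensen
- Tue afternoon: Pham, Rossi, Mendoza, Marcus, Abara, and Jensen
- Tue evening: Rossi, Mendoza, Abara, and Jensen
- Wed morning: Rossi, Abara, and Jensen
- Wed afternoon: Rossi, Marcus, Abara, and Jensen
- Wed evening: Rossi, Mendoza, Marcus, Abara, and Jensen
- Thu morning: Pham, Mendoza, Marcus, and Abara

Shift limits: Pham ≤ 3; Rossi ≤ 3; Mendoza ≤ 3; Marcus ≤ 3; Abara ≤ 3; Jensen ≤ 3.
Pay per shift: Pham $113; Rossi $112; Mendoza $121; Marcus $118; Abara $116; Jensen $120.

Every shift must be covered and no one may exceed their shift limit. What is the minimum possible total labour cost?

$1497

Picking the cheapest available guard for each shift independently would cost $1470, but that ignores the shift limits.
An optimal schedule: Mon afternoon→Rossi, Mon evening→Pham, Tue morning→Pham, Tue afternoon→Marcus+Jensen, Tue evening→Rossi, Wed morning→Rossi+Abara, Wed afternoon→Abara+Marcus, Wed evening→Abara+Marcus, Thu morning→Pham.
Total: 112 + 113 + 113 + 118 + 120 + 112 + 112 + 116 + 116 + 118 + 116 + 118 + 113 = $1497.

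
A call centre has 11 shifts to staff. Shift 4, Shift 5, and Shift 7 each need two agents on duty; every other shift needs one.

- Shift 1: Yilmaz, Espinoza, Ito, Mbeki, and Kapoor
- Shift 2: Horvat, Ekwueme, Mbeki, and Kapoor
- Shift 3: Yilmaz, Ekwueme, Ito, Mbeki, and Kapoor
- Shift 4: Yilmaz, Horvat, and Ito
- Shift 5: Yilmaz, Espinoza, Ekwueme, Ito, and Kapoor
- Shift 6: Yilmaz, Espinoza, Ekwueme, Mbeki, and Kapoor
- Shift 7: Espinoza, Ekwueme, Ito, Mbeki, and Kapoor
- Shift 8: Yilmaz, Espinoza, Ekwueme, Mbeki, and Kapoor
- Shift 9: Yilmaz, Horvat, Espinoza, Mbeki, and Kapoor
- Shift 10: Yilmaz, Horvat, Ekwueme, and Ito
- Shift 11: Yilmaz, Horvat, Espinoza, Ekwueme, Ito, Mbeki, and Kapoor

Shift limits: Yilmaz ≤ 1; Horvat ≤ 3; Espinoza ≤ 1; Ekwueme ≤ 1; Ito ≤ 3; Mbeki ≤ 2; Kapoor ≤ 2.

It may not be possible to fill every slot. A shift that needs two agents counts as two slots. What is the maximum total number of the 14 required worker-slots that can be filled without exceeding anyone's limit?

13

Total capacity across all agents is 1+3+1+1+3+2+2 = 13, and 14 slots are needed, so at most 13 can be filled.
An assignment achieving 13: Shift 1→Espinoza, Shift 2→Horvat, Shift 3→Ekwueme, Shift 4→Yilmaz+Horvat, Shift 5→Ito+Kapoor, Shift 6→Mbeki, Shift 7→Ito+Mbeki, Shift 8→Kapoor, Shift 10→Horvat, Shift 11→Ito.
Loads: Yilmaz 1/1, Horvat 3/3, Espinoza 1/1, Ekwueme 1/1, Ito 3/3, Mbeki 2/2, Kapoor 2/2.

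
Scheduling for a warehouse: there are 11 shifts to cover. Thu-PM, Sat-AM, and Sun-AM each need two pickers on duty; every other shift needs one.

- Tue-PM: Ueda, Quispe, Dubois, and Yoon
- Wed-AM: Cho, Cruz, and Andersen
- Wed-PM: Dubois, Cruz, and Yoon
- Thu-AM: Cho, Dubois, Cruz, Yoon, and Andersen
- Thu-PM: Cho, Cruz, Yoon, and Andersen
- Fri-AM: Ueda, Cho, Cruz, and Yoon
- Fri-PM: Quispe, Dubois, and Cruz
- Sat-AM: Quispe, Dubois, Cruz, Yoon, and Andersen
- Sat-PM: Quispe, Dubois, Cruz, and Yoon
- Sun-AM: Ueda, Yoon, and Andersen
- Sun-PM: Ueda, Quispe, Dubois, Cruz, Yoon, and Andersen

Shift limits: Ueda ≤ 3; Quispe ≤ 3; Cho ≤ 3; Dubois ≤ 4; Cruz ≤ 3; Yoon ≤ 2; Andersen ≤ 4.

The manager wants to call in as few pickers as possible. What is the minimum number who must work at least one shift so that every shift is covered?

14 slots to fill and no one can take more than 4, so at least ⌈14/4⌉ = 4 pickers are needed.
Ueda, Cho, Dubois, and Andersen alone can cover everything: Tue-PM→Ueda, Wed-AM→Cho, Wed-PM→Dubois, Thu-AM→Cho, Thu-PM→Cho+Andersen, Fri-AM→Ueda, Fri-PM→Dubois, Sat-AM→Dubois+Andersen, Sat-PM→Dubois, Sun-AM→Ueda+Andersen, Sun-PM→Andersen.

4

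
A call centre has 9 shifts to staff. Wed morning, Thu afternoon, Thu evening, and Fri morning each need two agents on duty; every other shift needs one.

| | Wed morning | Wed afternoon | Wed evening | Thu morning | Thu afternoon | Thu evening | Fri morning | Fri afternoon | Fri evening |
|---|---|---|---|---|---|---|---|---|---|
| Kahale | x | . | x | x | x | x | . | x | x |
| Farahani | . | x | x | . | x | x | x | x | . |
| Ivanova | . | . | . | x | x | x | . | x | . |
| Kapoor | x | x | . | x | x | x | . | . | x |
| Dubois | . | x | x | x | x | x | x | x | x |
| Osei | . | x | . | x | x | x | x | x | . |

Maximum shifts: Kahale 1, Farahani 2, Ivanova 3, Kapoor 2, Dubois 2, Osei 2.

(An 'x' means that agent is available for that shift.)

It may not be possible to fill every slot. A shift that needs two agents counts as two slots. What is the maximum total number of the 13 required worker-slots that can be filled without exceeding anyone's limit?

Total capacity across all agents is 1+2+3+2+2+2 = 12, and 13 slots are needed, so at most 12 can be filled.
An assignment achieving 12: Wed morning→Kahale+Kapoor, Wed afternoon→Dubois, Wed evening→Farahani, Thu morning→Ivanova, Thu afternoon→Ivanova+Osei, Thu evening→Osei, Fri morning→Farahani+Dubois, Fri afternoon→Ivanova, Fri evening→Kapoor.
Loads: Kahale 1/1, Farahani 2/2, Ivanova 3/3, Kapoor 2/2, Dubois 2/2, Osei 2/2.

12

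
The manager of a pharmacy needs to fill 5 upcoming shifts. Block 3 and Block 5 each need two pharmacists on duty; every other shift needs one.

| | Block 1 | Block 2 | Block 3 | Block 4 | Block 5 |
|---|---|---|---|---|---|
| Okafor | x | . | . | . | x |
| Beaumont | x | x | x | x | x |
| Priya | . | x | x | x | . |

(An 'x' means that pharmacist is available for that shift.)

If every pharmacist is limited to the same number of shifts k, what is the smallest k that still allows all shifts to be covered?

With 3 pharmacists and 7 worker-slots to fill, someone must work at least ⌈7/3⌉ = 3 shifts, so k ≥ 3.
k = 3 works: Block 1→Okafor, Block 2→Beaumont, Block 3→Beaumont+Priya, Block 4→Priya, Block 5→Okafor+Beaumont.
Loads: Okafor 2, Beaumont 3, Priya 2 — all ≤ 3.

3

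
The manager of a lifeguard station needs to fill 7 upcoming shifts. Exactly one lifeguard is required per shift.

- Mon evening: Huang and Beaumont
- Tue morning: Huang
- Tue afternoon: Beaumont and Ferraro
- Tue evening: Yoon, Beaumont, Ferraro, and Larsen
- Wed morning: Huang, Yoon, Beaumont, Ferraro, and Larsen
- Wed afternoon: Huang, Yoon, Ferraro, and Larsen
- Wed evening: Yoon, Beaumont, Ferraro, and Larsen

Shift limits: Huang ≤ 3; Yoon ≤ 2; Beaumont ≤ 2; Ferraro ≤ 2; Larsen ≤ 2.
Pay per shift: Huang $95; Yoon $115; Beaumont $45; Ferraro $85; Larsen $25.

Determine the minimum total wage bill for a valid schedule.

$405

Tue morning can only be covered by Huang, so that assignment is forced.
Picking the cheapest available lifeguard for each shift independently would cost $285, but that ignores the shift limits.
An optimal schedule: Mon evening→Beaumont, Tue morning→Huang, Tue afternoon→Beaumont, Tue evening→Larsen, Wed morning→Ferraro, Wed afternoon→Larsen, Wed evening→Ferraro.
Total: 45 + 95 + 45 + 25 + 85 + 25 + 85 = $405.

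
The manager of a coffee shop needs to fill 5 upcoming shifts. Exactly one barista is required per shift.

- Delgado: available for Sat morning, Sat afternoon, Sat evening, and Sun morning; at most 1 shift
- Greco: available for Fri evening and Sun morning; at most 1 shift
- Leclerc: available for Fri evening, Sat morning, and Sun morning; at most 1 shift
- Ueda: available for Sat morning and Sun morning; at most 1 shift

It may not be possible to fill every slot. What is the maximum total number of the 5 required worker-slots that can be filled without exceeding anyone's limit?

4

Total capacity across all baristas is 1+1+1+1 = 4, and 5 slots are needed, so at most 4 can be filled.
An assignment achieving 4: Fri evening→Greco, Sat morning→Leclerc, Sat afternoon→Delgado, Sun morning→Ueda.
Loads: Delgado 1/1, Greco 1/1, Leclerc 1/1, Ueda 1/1.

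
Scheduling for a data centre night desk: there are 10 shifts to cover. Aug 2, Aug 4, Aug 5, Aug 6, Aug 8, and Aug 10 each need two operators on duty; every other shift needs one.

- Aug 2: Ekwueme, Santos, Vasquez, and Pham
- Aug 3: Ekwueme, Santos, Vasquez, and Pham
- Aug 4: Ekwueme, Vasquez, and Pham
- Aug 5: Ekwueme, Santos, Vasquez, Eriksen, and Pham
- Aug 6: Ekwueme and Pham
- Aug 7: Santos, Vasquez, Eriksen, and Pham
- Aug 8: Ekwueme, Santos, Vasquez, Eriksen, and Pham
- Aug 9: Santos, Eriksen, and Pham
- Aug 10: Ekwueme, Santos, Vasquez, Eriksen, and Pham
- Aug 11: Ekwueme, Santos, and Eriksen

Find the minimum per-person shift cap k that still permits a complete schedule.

4

With 5 operators and 16 worker-slots to fill, someone must work at least ⌈16/5⌉ = 4 shifts, so k ≥ 4.
k = 4 works: Aug 2→Santos+Vasquez, Aug 3→Ekwueme, Aug 4→Ekwueme+Vasquez, Aug 5→Santos+Vasquez, Aug 6→Ekwueme+Pham, Aug 7→Santos, Aug 8→Vasquez+Eriksen, Aug 9→Santos, Aug 10→Eriksen+Pham, Aug 11→Ekwueme.
Loads: Ekwueme 4, Santos 4, Vasquez 4, Eriksen 2, Pham 2 — all ≤ 4.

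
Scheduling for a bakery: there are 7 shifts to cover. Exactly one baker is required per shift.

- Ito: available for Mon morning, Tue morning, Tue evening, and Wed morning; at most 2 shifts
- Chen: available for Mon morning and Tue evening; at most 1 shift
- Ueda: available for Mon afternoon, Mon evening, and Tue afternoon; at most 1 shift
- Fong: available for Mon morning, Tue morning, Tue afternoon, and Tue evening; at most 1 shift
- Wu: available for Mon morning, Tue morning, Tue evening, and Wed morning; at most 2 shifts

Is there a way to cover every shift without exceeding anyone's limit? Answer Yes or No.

No

Total capacity is 7 and 7 slots are needed, so capacity alone doesn't rule it out.
Shifts {Mon afternoon, Mon evening} need 2 worker-slots in total, but the bakers available for any of those shifts (Ueda) can supply at most 1 among them. So no valid schedule exists.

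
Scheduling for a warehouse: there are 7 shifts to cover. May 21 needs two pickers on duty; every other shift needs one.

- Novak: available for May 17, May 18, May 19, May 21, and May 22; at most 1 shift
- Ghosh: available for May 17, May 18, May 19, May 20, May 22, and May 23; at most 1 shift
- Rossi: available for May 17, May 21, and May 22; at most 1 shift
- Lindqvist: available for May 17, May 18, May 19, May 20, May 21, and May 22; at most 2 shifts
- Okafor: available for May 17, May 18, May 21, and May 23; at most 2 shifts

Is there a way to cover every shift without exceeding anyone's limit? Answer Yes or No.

Total capacity is 1+1+1+2+2 = 7 but 8 worker-slots are needed — infeasible.

No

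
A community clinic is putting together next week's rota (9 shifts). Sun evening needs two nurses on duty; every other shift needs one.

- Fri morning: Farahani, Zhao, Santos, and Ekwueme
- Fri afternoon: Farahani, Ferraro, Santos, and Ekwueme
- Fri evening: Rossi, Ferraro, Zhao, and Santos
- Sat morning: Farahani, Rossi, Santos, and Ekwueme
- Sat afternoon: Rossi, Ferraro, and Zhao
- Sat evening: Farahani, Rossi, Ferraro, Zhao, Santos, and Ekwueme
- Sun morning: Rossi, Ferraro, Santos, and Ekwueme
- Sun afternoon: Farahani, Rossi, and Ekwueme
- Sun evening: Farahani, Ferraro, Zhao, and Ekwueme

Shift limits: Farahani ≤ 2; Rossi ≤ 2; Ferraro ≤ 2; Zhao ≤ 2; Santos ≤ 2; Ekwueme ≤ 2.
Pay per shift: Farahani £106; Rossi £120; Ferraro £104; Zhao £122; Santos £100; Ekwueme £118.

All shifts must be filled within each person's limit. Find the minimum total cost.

Picking the cheapest available nurse for each shift independently would cost £1020, but that ignores the shift limits.
An optimal schedule: Fri morning→Santos, Fri afternoon→Santos, Fri evening→Ferraro, Sat morning→Ekwueme, Sat afternoon→Ferraro, Sat evening→Rossi, Sun morning→Rossi, Sun afternoon→Farahani, Sun evening→Farahani+Ekwueme.
Total: 100 + 100 + 104 + 118 + 104 + 120 + 120 + 106 + 106 + 118 = £1096.

£1096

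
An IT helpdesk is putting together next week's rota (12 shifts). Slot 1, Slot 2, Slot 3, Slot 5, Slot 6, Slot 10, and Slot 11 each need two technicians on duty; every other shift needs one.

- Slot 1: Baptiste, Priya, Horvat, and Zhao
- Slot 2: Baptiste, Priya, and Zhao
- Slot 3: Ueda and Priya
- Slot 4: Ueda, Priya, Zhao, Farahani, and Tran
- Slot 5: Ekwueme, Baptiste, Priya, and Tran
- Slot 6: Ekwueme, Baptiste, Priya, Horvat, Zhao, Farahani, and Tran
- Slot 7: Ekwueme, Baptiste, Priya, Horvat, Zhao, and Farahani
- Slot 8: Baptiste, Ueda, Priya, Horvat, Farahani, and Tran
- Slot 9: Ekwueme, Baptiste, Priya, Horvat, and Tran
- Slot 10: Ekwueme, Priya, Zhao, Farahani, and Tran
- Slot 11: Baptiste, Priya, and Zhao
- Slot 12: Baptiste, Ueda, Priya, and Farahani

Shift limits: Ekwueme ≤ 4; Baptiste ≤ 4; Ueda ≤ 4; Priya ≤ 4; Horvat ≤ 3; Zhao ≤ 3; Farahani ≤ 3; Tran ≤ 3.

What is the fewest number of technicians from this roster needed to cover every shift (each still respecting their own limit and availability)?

19 slots to fill and no one can take more than 4, so at least ⌈19/4⌉ = 5 technicians are needed.
Ekwueme, Baptiste, Ueda, Priya, and Horvat alone can cover everything: Slot 1→Baptiste+Horvat, Slot 2→Baptiste+Priya, Slot 3→Ueda+Priya, Slot 4→Ueda, Slot 5→Ekwueme+Baptiste, Slot 6→Ekwueme+Horvat, Slot 7→Ekwueme, Slot 8→Ueda, Slot 9→Horvat, Slot 10→Ekwueme+Priya, Slot 11→Baptiste+Priya, Slot 12→Ueda.

5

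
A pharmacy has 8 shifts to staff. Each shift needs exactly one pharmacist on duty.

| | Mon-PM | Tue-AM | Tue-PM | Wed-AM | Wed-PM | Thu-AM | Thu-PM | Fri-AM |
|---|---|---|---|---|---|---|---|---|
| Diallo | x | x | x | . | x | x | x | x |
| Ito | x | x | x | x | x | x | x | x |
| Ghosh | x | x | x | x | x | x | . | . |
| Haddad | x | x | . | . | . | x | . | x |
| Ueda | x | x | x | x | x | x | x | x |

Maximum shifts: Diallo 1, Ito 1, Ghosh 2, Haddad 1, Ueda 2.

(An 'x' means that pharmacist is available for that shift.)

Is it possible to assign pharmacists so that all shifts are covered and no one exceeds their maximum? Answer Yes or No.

Total capacity is 1+1+2+1+2 = 7 but 8 worker-slots are needed — infeasible.

No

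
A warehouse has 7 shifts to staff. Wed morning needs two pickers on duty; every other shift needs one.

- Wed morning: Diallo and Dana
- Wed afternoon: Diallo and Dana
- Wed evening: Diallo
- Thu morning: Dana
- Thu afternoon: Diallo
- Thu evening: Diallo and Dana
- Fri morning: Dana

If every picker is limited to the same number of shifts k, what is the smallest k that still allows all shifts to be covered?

With 2 pickers and 8 worker-slots to fill, someone must work at least ⌈8/2⌉ = 4 shifts, so k ≥ 4.
k = 4 works: Wed morning→Diallo+Dana, Wed afternoon→Diallo, Wed evening→Diallo, Thu morning→Dana, Thu afternoon→Diallo, Thu evening→Dana, Fri morning→Dana.
Loads: Diallo 4, Dana 4 — all ≤ 4.

4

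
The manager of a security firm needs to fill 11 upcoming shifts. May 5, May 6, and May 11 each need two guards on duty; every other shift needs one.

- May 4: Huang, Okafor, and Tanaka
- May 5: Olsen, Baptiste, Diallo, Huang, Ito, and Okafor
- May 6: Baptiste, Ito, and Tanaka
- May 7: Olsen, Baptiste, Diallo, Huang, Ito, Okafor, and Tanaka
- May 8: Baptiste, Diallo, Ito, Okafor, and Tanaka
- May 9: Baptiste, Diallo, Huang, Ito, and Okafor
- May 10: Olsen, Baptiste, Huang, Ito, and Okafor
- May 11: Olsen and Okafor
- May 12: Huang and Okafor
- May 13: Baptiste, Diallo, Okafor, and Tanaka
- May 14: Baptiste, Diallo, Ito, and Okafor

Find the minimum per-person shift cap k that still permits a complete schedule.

With 7 guards and 14 worker-slots to fill, someone must work at least ⌈14/7⌉ = 2 shifts, so k ≥ 2.
k = 2 works: May 4→Huang, May 5→Ito+Okafor, May 6→Baptiste+Ito, May 7→Tanaka, May 8→Tanaka, May 9→Diallo, May 10→Olsen, May 11→Olsen+Okafor, May 12→Huang, May 13→Baptiste, May 14→Diallo.
Loads: Olsen 2, Baptiste 2, Diallo 2, Huang 2, Ito 2, Okafor 2, Tanaka 2 — all ≤ 2.

2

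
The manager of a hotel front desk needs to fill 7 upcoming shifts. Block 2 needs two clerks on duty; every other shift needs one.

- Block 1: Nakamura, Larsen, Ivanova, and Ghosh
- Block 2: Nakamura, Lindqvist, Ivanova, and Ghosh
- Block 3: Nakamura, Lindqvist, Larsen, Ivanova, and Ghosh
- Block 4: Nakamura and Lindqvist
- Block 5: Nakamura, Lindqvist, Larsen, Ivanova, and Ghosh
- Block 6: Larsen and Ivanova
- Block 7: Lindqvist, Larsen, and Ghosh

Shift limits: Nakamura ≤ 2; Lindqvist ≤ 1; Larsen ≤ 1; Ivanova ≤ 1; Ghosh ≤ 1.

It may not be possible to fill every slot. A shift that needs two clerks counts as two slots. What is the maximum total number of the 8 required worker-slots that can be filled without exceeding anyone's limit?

Total capacity across all clerks is 2+1+1+1+1 = 6, and 8 slots are needed, so at most 6 can be filled.
An assignment achieving 6: Block 1→Nakamura, Block 2→Ivanova+Ghosh, Block 4→Nakamura, Block 6→Larsen, Block 7→Lindqvist.
Loads: Nakamura 2/2, Lindqvist 1/1, Larsen 1/1, Ivanova 1/1, Ghosh 1/1.

6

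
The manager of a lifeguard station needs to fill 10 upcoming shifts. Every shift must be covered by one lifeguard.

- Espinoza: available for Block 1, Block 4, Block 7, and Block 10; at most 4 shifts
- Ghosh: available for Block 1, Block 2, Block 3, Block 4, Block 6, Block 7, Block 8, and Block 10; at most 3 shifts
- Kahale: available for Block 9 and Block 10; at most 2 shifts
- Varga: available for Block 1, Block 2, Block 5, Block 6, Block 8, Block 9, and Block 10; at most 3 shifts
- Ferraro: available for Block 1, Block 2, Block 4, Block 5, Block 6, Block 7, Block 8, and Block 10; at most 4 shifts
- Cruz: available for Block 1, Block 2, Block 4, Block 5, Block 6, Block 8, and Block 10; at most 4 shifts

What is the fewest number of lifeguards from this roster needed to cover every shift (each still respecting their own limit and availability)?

3

10 slots to fill and no one can take more than 4, so at least ⌈10/4⌉ = 3 lifeguards are needed.
Espinoza, Ghosh, and Varga alone can cover everything: Block 1→Espinoza, Block 2→Ghosh, Block 3→Ghosh, Block 4→Espinoza, Block 5→Varga, Block 6→Ghosh, Block 7→Espinoza, Block 8→Varga, Block 9→Varga, Block 10→Espinoza.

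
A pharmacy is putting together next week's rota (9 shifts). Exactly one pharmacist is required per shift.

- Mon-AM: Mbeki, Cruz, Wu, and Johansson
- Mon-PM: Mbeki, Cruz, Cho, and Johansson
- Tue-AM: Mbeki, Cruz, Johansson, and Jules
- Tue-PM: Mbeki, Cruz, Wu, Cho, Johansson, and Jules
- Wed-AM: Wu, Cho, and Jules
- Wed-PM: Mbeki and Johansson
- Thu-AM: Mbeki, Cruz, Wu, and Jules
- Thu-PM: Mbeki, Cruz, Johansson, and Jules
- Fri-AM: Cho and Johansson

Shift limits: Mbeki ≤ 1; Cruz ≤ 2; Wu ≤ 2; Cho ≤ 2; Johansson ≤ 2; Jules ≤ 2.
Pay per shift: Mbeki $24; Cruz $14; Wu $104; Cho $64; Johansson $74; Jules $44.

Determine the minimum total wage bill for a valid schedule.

Picking the cheapest available pharmacist for each shift independently would cost $216, but that ignores the shift limits.
An optimal schedule: Mon-AM→Cruz, Mon-PM→Cruz, Tue-AM→Johansson, Tue-PM→Cho, Wed-AM→Jules, Wed-PM→Mbeki, Thu-AM→Jules, Thu-PM→Johansson, Fri-AM→Cho.
Total: 14 + 14 + 74 + 64 + 44 + 24 + 44 + 74 + 64 = $416.

$416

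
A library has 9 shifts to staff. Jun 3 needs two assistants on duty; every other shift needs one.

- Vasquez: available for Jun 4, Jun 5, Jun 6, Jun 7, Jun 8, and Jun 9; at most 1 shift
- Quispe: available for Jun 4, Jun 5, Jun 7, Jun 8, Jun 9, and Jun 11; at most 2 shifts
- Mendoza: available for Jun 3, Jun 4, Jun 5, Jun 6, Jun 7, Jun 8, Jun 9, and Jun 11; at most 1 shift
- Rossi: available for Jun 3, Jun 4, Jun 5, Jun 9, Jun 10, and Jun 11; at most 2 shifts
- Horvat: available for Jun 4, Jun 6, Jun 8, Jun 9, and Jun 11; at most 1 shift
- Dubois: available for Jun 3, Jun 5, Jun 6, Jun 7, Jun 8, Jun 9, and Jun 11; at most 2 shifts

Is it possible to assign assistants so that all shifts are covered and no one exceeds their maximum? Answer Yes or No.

Total capacity is 1+2+1+2+1+2 = 9 but 10 worker-slots are needed — infeasible.

No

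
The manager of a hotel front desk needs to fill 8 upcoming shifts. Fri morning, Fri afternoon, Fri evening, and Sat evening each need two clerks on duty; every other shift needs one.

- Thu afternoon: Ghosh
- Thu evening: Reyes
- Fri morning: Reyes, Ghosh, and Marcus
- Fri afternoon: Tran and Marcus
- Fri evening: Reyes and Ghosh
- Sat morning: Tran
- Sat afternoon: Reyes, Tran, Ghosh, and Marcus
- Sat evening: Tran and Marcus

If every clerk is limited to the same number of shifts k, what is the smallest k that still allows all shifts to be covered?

With 4 clerks and 12 worker-slots to fill, someone must work at least ⌈12/4⌉ = 3 shifts, so k ≥ 3.
k = 3 works: Thu afternoon→Ghosh, Thu evening→Reyes, Fri morning→Reyes+Ghosh, Fri afternoon→Tran+Marcus, Fri evening→Reyes+Ghosh, Sat morning→Tran, Sat afternoon→Marcus, Sat evening→Tran+Marcus.
Loads: Reyes 3, Tran 3, Ghosh 3, Marcus 3 — all ≤ 3.

3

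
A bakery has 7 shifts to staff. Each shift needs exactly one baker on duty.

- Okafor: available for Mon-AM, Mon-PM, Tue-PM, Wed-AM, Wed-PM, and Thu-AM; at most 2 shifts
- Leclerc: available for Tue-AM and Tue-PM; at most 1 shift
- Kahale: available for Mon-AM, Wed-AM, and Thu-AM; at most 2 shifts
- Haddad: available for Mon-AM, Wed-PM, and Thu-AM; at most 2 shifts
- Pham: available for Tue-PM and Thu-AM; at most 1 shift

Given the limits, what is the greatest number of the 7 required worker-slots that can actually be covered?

Total capacity across all bakers is 2+1+2+2+1 = 8, and 7 slots are needed, so at most 7 can be filled.
An assignment achieving 7: Mon-AM→Kahale, Mon-PM→Okafor, Tue-AM→Leclerc, Tue-PM→Pham, Wed-AM→Okafor, Wed-PM→Haddad, Thu-AM→Kahale.
Loads: Okafor 2/2, Leclerc 1/1, Kahale 2/2, Haddad 1/2, Pham 1/1.

7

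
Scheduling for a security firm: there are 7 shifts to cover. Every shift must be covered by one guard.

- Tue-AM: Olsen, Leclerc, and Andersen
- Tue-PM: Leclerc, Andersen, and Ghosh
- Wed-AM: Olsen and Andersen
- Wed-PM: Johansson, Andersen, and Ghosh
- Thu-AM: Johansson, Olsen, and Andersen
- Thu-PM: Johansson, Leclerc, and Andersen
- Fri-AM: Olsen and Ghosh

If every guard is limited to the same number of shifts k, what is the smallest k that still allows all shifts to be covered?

2

With 5 guards and 7 worker-slots to fill, someone must work at least ⌈7/5⌉ = 2 shifts, so k ≥ 2.
k = 2 works: Tue-AM→Leclerc, Tue-PM→Leclerc, Wed-AM→Olsen, Wed-PM→Johansson, Thu-AM→Johansson, Thu-PM→Andersen, Fri-AM→Olsen.
Loads: Johansson 2, Olsen 2, Leclerc 2, Andersen 1, Ghosh 0 — all ≤ 2.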